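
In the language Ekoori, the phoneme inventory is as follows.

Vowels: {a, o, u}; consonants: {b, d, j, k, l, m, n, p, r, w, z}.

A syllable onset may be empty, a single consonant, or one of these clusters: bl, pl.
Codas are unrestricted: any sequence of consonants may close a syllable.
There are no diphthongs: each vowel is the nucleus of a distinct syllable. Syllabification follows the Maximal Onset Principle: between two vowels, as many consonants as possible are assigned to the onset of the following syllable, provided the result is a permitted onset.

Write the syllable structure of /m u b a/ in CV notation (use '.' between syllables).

Vowels present: u, a; each is a nucleus, giving 2 syllables.
/u…a/ gap (V1→V2): just /b/ — single C goes to the following onset.
So the parse is mu.ba.
Mapping each syllable to C/V: /mu/ → CV, /ba/ → CV.

CV.CV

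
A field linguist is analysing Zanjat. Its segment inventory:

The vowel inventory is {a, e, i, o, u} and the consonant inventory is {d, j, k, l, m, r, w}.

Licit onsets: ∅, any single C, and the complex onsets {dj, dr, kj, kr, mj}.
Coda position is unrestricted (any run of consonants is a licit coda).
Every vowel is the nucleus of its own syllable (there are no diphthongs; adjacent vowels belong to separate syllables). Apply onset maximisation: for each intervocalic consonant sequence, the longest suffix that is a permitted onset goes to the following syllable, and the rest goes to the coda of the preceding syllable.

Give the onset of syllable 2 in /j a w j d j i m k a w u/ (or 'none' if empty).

dj

The vowels are a, i, a, u — 4 nuclei, so 4 syllables.
Between /a/ (V1) and /i/ (V2): /wjdj/; trying suffixes from longest down, /dj/ is the first permitted one, so coda /wj/ | onset /dj/.
Between /i/ (V2) and /a/ (V3): /mk/ — longest licit onset from the right is /k/, leaving /m/ as coda.
Between /a/ (V3) and /u/ (V4): /w/ is a single consonant, so it becomes the next onset.
Result: jawj.djim.ka.wu.
Syllable 2 is /djim/: onset /dj/, nucleus /i/, coda /m/.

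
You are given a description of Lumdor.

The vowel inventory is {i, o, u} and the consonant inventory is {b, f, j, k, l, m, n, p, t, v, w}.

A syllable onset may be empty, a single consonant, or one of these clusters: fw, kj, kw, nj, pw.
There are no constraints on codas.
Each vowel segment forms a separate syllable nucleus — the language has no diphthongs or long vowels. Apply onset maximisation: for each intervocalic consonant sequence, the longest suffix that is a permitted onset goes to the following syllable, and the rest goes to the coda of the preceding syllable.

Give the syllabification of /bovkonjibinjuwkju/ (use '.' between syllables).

Vowels present: o, o, i, i, u, u; each is a nucleus, giving 6 syllables.
V1 /o/ – V2 /o/: /vk/; trying suffixes from longest down, /k/ is the first permitted one, so coda /v/ | onset /k/.
V2 /o/ – V3 /i/: /nj/ is a licit onset in full, so it all attaches to the next syllable.
V3 /i/ – V4 /i/: /b/ → onset of the next syllable (single consonants are always licit onsets).
V4 /i/ – V5 /u/: cluster /nj/ — /nj/ is itself a permitted onset, so the whole cluster goes right; preceding coda = ∅.
V5 /u/ – V6 /u/: cluster /wkj/ — the longest permitted-onset suffix is /kj/; onset = /kj/, preceding coda = /w/.

bov.ko.nji.bi.njuw.kju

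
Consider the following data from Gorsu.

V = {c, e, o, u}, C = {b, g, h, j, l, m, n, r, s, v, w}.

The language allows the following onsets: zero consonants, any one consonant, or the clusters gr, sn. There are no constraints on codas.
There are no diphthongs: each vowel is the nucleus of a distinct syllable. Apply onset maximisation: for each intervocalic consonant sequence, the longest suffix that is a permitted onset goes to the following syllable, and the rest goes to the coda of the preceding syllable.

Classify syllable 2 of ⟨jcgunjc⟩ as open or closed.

Vowels present: c, u, c; each is a nucleus, giving 3 syllables.
/c…u/ gap (V1→V2): /g/ → onset of the next syllable (single consonants are always licit onsets).
/u…c/ gap (V2→V3): /nj/ splits as /n/ + /j/ (/j/ is the longest suffix that is a licit onset).
Syllabification: jc.gun.jc.
Syllable 2 is /gun/ with coda /n/, so it is closed.

closed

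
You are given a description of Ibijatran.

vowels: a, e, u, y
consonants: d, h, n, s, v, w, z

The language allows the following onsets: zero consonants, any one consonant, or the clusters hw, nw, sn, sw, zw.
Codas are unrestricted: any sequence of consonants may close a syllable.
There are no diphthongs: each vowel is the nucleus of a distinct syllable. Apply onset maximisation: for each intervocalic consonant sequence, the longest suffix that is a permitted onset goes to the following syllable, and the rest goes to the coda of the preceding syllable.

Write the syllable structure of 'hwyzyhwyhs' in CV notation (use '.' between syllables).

CCV.CV.CCVCC

The vowels are y, y, y — 3 nuclei, so 3 syllables.
V1 /y/ – V2 /y/: /z/ is a single consonant, so it becomes the next onset.
V2 /y/ – V3 /y/: cluster /hw/ — /hw/ is itself a permitted onset, so the whole cluster goes right; preceding coda = ∅.
So the parse is hwy.zy.hwyhs.
Mapping each syllable to C/V: /hwy/ → CCV, /zy/ → CV, /hwyhs/ → CCVCC.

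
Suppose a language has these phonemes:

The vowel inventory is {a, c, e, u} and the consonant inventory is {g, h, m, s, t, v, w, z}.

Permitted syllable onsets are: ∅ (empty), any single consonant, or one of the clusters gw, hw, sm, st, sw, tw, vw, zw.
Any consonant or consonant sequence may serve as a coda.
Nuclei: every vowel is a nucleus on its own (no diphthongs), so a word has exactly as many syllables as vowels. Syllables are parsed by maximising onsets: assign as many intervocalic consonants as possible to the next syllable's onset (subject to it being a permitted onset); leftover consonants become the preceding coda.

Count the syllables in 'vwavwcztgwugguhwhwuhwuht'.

Vowels present: a, c, u, u, u, u; each is a nucleus, giving 6 syllables.

6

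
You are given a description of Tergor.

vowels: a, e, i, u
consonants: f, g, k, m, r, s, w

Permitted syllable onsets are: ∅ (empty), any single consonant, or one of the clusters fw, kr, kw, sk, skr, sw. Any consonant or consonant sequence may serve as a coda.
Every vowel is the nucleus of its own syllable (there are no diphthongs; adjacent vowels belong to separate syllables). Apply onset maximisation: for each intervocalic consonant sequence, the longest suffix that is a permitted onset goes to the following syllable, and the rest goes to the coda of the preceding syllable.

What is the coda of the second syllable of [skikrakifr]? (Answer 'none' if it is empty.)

none

Nuclei (vowels): i, a, i → 3 syllables.
σ1/σ2 boundary: cluster /kr/ — /kr/ is itself a permitted onset, so the whole cluster goes right; preceding coda = ∅.
σ2/σ3 boundary: just /k/ — single C goes to the following onset.
Putting it together: ski.kra.kifr.
Syllable 2 is /kra/: onset /kr/, nucleus /a/, coda ∅.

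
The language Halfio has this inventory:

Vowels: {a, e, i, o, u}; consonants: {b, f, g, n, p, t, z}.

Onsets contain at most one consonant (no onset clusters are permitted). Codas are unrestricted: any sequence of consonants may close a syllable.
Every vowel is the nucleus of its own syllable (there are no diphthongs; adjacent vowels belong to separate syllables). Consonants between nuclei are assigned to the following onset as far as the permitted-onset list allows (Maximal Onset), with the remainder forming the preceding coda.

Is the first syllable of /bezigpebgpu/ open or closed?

open

The vowels are e, i, e, u — 4 nuclei, so 4 syllables.
/e…i/ gap (V1→V2): /z/ → onset of the next syllable (single consonants are always licit onsets).
/i…e/ gap (V2→V3): cluster /gp/ — the longest permitted-onset suffix is /p/; onset = /p/, preceding coda = /g/.
/e…u/ gap (V3→V4): /bgp/ — longest licit onset from the right is /p/, leaving /bg/ as coda.
Putting it together: be.zig.pebg.pu.
Syllable 1 is /be/; it ends in its nucleus with no coda, so it is open.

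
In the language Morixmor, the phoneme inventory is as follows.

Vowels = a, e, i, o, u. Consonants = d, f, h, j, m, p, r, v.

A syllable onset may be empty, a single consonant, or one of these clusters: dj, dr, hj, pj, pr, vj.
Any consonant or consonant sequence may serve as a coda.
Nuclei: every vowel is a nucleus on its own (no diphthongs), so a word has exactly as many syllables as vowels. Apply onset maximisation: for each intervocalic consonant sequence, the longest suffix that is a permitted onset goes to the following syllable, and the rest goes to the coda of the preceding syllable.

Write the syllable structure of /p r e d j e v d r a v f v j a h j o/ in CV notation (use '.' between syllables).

CCV.CCVC.CCVCC.CCV.CCV

Vowels present: e, e, a, a, o; each is a nucleus, giving 5 syllables.
Between /e/ (V1) and /e/ (V2): /dj/ — entire cluster is a permitted onset → onset /dj/, coda ∅.
Between /e/ (V2) and /a/ (V3): /vdr/ splits as /v/ + /dr/ (/dr/ is the longest suffix that is a licit onset).
Between /a/ (V3) and /a/ (V4): cluster /vfvj/ — the longest permitted-onset suffix is /vj/; onset = /vj/, preceding coda = /vf/.
Between /a/ (V4) and /o/ (V5): cluster /hj/ — /hj/ is itself a permitted onset, so the whole cluster goes right; preceding coda = ∅.
Syllabification: pre.djev.dravf.vja.hjo.
Mapping each syllable to C/V: /pre/ → CCV, /djev/ → CCVC, /dravf/ → CCVCC, /vja/ → CCV, /hjo/ → CCV.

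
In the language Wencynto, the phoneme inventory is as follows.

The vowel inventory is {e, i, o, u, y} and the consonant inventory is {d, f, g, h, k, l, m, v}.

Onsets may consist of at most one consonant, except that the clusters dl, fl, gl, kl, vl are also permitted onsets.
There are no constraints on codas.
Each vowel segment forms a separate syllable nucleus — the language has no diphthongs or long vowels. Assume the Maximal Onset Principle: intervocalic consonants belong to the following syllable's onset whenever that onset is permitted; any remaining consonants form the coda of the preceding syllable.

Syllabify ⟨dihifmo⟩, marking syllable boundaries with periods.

di.hif.mo

The vowels are i, i, o — 3 nuclei, so 3 syllables.
V1 /i/ – V2 /i/: /h/ → onset of the next syllable (single consonants are always licit onsets).
V2 /i/ – V3 /o/: /fm/ — longest licit onset from the right is /m/, leaving /f/ as coda.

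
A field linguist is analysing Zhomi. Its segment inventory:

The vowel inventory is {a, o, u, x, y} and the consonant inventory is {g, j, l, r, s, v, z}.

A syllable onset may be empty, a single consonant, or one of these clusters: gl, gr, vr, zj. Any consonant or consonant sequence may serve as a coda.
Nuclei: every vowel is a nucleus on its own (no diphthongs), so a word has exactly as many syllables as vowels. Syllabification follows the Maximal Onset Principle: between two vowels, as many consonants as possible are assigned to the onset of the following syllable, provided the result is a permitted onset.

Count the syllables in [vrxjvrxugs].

The vowels are x, x, u — 3 nuclei, so 3 syllables.

3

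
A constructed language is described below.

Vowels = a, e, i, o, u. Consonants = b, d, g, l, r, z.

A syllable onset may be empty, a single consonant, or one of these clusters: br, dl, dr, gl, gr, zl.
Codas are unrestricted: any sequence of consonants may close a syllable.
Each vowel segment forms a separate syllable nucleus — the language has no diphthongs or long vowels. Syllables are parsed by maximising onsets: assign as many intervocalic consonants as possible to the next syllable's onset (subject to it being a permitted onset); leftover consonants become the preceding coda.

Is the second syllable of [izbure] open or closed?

open

Nuclei (vowels): i, u, e → 3 syllables.
V1 /i/ – V2 /u/: /zb/ splits as /z/ + /b/ (/b/ is the longest suffix that is a licit onset).
V2 /u/ – V3 /e/: /r/ is a single consonant, so it becomes the next onset.
Result: iz.bu.re.
Syllable 2 is /bu/; it ends in its nucleus with no coda, so it is open.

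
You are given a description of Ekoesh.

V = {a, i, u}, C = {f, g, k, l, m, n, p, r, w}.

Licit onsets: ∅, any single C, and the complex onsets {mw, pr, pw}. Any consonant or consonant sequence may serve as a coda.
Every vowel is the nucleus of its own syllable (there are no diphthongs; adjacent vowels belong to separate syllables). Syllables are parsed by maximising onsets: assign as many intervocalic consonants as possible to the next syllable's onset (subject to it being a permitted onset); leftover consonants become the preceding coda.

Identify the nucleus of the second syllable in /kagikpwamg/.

i

The vowels are a, i, a — 3 nuclei, so 3 syllables.
The second nucleus (vowel 2 from the left) is /i/.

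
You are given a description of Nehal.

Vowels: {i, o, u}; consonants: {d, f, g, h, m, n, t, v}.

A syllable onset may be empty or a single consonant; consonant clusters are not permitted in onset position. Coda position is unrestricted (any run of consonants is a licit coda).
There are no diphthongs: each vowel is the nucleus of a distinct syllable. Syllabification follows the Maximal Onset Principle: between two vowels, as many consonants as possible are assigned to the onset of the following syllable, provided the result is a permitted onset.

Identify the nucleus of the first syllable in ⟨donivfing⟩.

o

Nuclei (vowels): o, i, i → 3 syllables.
The first nucleus (vowel 1 from the left) is /o/.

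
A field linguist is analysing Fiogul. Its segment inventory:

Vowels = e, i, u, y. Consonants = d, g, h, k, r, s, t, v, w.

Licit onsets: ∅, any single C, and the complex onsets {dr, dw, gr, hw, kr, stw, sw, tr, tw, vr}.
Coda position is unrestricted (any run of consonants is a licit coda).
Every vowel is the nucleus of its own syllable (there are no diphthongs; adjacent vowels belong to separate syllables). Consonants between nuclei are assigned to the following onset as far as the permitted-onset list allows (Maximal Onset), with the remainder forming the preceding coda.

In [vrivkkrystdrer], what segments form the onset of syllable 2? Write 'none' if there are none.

Nuclei (vowels): i, y, e → 3 syllables.
/i…y/ gap (V1→V2): /vkkr/; trying suffixes from longest down, /kr/ is the first permitted one, so coda /vk/ | onset /kr/.
/y…e/ gap (V2→V3): cluster /stdr/ — the longest permitted-onset suffix is /dr/; onset = /dr/, preceding coda = /st/.
Result: vrivk.kryst.drer.
Syllable 2 is /kryst/: onset /kr/, nucleus /y/, coda /st/.

kr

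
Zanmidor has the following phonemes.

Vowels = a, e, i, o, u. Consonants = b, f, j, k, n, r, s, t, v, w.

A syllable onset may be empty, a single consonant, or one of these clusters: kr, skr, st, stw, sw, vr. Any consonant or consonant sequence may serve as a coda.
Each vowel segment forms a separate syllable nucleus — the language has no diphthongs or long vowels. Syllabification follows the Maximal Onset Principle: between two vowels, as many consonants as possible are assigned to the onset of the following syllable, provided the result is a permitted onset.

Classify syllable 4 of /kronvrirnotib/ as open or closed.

closed

The vowels are o, i, o, i — 4 nuclei, so 4 syllables.
/o…i/ gap (V1→V2): /nvr/; trying suffixes from longest down, /vr/ is the first permitted one, so coda /n/ | onset /vr/.
/i…o/ gap (V2→V3): /rn/ — longest licit onset from the right is /n/, leaving /r/ as coda.
/o…i/ gap (V3→V4): /t/ → onset of the next syllable (single consonants are always licit onsets).
So the parse is kron.vrir.no.tib.
Syllable 4 is /tib/ with coda /b/, so it is closed.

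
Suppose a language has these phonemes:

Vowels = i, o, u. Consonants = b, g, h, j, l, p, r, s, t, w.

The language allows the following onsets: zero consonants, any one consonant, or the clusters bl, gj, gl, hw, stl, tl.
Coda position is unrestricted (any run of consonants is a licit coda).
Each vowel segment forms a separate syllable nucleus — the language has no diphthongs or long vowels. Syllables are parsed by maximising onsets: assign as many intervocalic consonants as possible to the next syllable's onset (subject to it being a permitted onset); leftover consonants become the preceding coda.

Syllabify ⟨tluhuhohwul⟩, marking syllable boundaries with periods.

tlu.hu.ho.hwul

The vowels are u, u, o, u — 4 nuclei, so 4 syllables.
σ1/σ2 boundary: /h/ is a single consonant, so it becomes the next onset.
σ2/σ3 boundary: /h/ → onset of the next syllable (single consonants are always licit onsets).
σ3/σ4 boundary: /hw/ is a licit onset in full, so it all attaches to the next syllable.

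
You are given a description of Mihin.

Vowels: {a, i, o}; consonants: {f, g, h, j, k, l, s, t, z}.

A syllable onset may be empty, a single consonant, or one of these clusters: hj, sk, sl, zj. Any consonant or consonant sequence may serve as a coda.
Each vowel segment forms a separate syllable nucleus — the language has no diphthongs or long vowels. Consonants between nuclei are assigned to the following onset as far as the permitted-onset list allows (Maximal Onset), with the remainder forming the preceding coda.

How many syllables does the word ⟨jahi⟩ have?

The vowels are a, i — 2 nuclei, so 2 syllables.

2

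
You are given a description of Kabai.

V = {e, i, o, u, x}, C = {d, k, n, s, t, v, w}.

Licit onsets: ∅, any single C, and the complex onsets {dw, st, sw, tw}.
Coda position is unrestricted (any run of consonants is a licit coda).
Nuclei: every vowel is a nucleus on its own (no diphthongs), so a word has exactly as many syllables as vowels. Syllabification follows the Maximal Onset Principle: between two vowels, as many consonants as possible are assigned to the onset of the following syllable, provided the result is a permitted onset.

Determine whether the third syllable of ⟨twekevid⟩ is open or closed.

closed

Nuclei (vowels): e, e, i → 3 syllables.
σ1/σ2 boundary: /k/ → onset of the next syllable (single consonants are always licit onsets).
σ2/σ3 boundary: /v/ is a single consonant, so it becomes the next onset.
Putting it together: twe.ke.vid.
Syllable 3 is /vid/ with coda /d/, so it is closed.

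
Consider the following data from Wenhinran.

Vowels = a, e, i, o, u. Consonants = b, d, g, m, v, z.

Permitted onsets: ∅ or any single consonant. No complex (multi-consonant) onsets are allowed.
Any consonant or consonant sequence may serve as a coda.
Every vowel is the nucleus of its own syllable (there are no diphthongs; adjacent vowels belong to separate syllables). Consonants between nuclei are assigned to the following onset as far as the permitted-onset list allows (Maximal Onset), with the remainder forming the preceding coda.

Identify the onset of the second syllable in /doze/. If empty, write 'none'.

The vowels are o, e — 2 nuclei, so 2 syllables.
V1 /o/ – V2 /e/: /z/ → onset of the next syllable (single consonants are always licit onsets).
Syllabification: do.ze.
Syllable 2 is /ze/: onset /z/, nucleus /e/, coda ∅.

z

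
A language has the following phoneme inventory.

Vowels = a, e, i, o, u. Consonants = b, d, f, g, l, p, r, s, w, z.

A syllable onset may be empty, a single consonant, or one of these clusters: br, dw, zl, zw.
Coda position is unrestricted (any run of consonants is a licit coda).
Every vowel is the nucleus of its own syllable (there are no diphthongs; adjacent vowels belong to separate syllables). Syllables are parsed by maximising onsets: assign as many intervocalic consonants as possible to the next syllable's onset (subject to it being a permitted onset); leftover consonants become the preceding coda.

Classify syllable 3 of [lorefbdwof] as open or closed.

Nuclei (vowels): o, e, o → 3 syllables.
V1 /o/ – V2 /e/: /r/ is a single consonant, so it becomes the next onset.
V2 /e/ – V3 /o/: /fbdw/ — longest licit onset from the right is /dw/, leaving /fb/ as coda.
Result: lo.refb.dwof.
Syllable 3 is /dwof/ with coda /f/, so it is closed.

closed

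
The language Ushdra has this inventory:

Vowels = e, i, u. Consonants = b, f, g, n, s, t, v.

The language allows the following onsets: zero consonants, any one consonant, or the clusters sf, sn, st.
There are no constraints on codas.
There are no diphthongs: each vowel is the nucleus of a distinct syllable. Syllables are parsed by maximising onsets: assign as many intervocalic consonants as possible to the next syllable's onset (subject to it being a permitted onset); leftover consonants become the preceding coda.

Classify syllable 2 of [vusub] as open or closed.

closed

Vowels present: u, u; each is a nucleus, giving 2 syllables.
/u…u/ gap (V1→V2): /s/ is a single consonant, so it becomes the next onset.
Putting it together: vu.sub.
Syllable 2 is /sub/ with coda /b/, so it is closed.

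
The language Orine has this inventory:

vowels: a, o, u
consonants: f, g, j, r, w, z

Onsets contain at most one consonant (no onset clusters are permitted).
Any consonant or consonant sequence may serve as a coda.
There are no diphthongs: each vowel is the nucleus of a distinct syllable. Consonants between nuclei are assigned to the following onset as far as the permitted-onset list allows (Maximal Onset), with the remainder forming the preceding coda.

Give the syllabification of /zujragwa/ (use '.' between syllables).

zuj.rag.wa

Nuclei (vowels): u, a, a → 3 syllables.
/u…a/ gap (V1→V2): /jr/ — longest licit onset from the right is /r/, leaving /j/ as coda.
/a…a/ gap (V2→V3): cluster /gw/ — the longest permitted-onset suffix is /w/; onset = /w/, preceding coda = /g/.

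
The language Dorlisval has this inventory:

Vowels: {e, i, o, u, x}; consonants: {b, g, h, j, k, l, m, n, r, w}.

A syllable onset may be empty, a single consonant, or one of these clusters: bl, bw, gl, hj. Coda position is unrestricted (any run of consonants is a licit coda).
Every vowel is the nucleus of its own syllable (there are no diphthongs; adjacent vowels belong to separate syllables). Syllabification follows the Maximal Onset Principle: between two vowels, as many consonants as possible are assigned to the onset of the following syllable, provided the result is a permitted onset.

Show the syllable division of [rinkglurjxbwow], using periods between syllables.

rink.glur.jx.bwow

Nuclei (vowels): i, u, x, o → 4 syllables.
Between /i/ (V1) and /u/ (V2): /nkgl/; trying suffixes from longest down, /gl/ is the first permitted one, so coda /nk/ | onset /gl/.
Between /u/ (V2) and /x/ (V3): /rj/ — longest licit onset from the right is /j/, leaving /r/ as coda.
Between /x/ (V3) and /o/ (V4): /bw/ is a licit onset in full, so it all attaches to the next syllable.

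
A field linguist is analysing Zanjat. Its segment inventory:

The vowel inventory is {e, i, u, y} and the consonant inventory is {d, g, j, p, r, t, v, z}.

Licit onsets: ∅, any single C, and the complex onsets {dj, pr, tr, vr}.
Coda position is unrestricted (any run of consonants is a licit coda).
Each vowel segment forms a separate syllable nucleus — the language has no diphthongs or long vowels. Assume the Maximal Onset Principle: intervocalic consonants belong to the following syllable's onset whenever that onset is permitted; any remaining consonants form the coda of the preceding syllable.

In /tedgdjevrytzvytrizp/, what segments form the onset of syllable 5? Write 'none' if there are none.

The vowels are e, e, y, y, i — 5 nuclei, so 5 syllables.
/e…e/ gap (V1→V2): /dgdj/; trying suffixes from longest down, /dj/ is the first permitted one, so coda /dg/ | onset /dj/.
/e…y/ gap (V2→V3): /vr/ is a licit onset in full, so it all attaches to the next syllable.
/y…y/ gap (V3→V4): /tzv/ splits as /tz/ + /v/ (/v/ is the longest suffix that is a licit onset).
/y…i/ gap (V4→V5): /tr/ — entire cluster is a permitted onset → onset /tr/, coda ∅.
Result: tedg.dje.vrytz.vy.trizp.
Syllable 5 is /trizp/: onset /tr/, nucleus /i/, coda /zp/.

tr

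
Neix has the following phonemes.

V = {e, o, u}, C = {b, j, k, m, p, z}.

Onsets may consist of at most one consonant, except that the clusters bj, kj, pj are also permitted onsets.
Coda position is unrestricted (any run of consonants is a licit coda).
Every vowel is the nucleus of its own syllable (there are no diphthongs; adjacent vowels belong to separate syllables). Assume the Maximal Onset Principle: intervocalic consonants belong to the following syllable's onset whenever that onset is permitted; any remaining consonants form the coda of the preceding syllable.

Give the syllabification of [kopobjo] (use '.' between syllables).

Nuclei (vowels): o, o, o → 3 syllables.
Between /o/ (V1) and /o/ (V2): just /p/ — single C goes to the following onset.
Between /o/ (V2) and /o/ (V3): /bj/ — entire cluster is a permitted onset → onset /bj/, coda ∅.

ko.po.bjo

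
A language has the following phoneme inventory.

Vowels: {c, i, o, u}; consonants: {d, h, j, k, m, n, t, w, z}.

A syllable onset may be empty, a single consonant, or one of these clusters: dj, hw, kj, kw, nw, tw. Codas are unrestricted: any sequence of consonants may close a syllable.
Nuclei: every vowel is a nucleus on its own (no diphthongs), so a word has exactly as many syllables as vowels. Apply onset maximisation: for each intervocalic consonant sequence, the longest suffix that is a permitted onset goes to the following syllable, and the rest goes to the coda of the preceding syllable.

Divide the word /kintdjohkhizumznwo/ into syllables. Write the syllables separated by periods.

kint.djohk.hi.zumz.nwo

The vowels are i, o, i, u, o — 5 nuclei, so 5 syllables.
σ1/σ2 boundary: /ntdj/ — longest licit onset from the right is /dj/, leaving /nt/ as coda.
σ2/σ3 boundary: /hkh/; trying suffixes from longest down, /h/ is the first permitted one, so coda /hk/ | onset /h/.
σ3/σ4 boundary: /z/ → onset of the next syllable (single consonants are always licit onsets).
σ4/σ5 boundary: /mznw/ — longest licit onset from the right is /nw/, leaving /mz/ as coda.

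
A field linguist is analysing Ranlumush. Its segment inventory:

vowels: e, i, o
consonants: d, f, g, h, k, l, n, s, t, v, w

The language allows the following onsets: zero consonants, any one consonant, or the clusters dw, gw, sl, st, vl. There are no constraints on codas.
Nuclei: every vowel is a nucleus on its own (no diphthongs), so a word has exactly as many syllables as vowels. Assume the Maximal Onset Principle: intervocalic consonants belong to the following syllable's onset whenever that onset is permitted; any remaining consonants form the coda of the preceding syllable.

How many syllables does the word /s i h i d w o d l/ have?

Vowels present: i, i, o; each is a nucleus, giving 3 syllables.

3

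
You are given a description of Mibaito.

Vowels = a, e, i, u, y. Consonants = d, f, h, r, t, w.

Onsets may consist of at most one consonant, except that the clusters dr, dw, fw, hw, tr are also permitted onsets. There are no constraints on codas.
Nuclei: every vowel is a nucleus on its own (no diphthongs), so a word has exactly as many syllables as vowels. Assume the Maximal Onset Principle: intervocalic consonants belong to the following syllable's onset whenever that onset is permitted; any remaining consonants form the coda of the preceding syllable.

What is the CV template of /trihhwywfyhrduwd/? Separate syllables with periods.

Vowels present: i, y, y, u; each is a nucleus, giving 4 syllables.
V1 /i/ – V2 /y/: /hhw/; trying suffixes from longest down, /hw/ is the first permitted one, so coda /h/ | onset /hw/.
V2 /y/ – V3 /y/: /wf/; trying suffixes from longest down, /f/ is the first permitted one, so coda /w/ | onset /f/.
V3 /y/ – V4 /u/: /hrd/ splits as /hr/ + /d/ (/d/ is the longest suffix that is a licit onset).
So the parse is trih.hwyw.fyhr.duwd.
Mapping each syllable to C/V: /trih/ → CCVC, /hwyw/ → CCVC, /fyhr/ → CVCC, /duwd/ → CVCC.

CCVC.CCVC.CVCC.CVCC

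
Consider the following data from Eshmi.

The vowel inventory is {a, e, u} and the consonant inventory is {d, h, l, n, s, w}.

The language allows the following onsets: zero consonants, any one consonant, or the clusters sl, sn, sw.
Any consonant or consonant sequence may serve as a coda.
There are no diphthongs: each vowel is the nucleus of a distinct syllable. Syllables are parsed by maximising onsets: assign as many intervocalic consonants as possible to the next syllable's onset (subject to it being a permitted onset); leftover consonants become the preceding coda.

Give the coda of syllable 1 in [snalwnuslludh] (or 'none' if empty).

lw

The vowels are a, u, u — 3 nuclei, so 3 syllables.
/a…u/ gap (V1→V2): cluster /lwn/ — the longest permitted-onset suffix is /n/; onset = /n/, preceding coda = /lw/.
/u…u/ gap (V2→V3): cluster /sll/ — the longest permitted-onset suffix is /l/; onset = /l/, preceding coda = /sl/.
Syllabification: snalw.nusl.ludh.
Syllable 1 is /snalw/: onset /sn/, nucleus /a/, coda /lw/.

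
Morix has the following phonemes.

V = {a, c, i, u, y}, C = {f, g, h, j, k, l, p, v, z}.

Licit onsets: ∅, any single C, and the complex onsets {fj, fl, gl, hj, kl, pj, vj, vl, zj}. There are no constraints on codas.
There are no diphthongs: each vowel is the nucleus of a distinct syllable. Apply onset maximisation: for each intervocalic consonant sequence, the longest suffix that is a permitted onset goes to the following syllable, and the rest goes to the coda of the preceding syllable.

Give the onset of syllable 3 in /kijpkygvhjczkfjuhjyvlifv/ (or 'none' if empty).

The vowels are i, y, c, u, y, i — 6 nuclei, so 6 syllables.
Between /i/ (V1) and /y/ (V2): /jpk/; trying suffixes from longest down, /k/ is the first permitted one, so coda /jp/ | onset /k/.
Between /y/ (V2) and /c/ (V3): /gvhj/; trying suffixes from longest down, /hj/ is the first permitted one, so coda /gv/ | onset /hj/.
Between /c/ (V3) and /u/ (V4): cluster /zkfj/ — the longest permitted-onset suffix is /fj/; onset = /fj/, preceding coda = /zk/.
Between /u/ (V4) and /y/ (V5): /hj/ — entire cluster is a permitted onset → onset /hj/, coda ∅.
Between /y/ (V5) and /i/ (V6): cluster /vl/ — /vl/ is itself a permitted onset, so the whole cluster goes right; preceding coda = ∅.
Result: kijp.kygv.hjczk.fju.hjy.vlifv.
Syllable 3 is /hjczk/: onset /hj/, nucleus /c/, coda /zk/.

hj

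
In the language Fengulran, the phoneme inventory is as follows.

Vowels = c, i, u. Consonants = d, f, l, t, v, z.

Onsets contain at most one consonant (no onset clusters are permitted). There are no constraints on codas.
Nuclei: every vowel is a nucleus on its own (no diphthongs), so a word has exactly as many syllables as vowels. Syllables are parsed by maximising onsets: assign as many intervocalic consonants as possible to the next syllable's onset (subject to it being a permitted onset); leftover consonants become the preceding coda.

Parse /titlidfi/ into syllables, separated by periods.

tit.lid.fi

Nuclei (vowels): i, i, i → 3 syllables.
σ1/σ2 boundary: /tl/ — longest licit onset from the right is /l/, leaving /t/ as coda.
σ2/σ3 boundary: cluster /df/ — the longest permitted-onset suffix is /f/; onset = /f/, preceding coda = /d/.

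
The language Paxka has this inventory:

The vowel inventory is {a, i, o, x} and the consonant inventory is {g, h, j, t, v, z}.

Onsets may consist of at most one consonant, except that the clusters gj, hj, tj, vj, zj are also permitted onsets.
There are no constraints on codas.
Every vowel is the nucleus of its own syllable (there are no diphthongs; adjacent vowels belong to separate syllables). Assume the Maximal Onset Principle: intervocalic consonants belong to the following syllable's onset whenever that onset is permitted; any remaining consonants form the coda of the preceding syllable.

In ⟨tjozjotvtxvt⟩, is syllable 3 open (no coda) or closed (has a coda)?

Vowels present: o, o, x; each is a nucleus, giving 3 syllables.
V1 /o/ – V2 /o/: /zj/ — entire cluster is a permitted onset → onset /zj/, coda ∅.
V2 /o/ – V3 /x/: /tvt/; trying suffixes from longest down, /t/ is the first permitted one, so coda /tv/ | onset /t/.
So the parse is tjo.zjotv.txvt.
Syllable 3 is /txvt/ with coda /vt/, so it is closed.

closed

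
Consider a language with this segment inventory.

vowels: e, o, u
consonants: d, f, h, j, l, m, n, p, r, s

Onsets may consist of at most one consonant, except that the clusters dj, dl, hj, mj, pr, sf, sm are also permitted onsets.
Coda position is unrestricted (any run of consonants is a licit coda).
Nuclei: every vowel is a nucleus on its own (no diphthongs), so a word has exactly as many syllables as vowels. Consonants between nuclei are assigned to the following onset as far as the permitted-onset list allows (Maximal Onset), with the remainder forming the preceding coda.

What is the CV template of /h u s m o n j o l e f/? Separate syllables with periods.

CV.CCVC.CV.CVC

The vowels are u, o, o, e — 4 nuclei, so 4 syllables.
/u…o/ gap (V1→V2): /sm/ — entire cluster is a permitted onset → onset /sm/, coda ∅.
/o…o/ gap (V2→V3): cluster /nj/ — the longest permitted-onset suffix is /j/; onset = /j/, preceding coda = /n/.
/o…e/ gap (V3→V4): /l/ is a single consonant, so it becomes the next onset.
Syllabification: hu.smon.jo.lef.
Mapping each syllable to C/V: /hu/ → CV, /smon/ → CCVC, /jo/ → CV, /lef/ → CVC.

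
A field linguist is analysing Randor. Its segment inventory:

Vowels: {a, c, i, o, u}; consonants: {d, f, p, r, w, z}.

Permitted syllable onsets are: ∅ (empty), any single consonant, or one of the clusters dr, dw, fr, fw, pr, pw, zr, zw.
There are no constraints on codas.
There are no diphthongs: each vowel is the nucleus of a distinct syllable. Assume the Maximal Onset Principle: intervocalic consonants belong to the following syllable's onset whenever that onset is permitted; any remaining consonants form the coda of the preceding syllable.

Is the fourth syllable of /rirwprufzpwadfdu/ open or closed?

Nuclei (vowels): i, u, a, u → 4 syllables.
σ1/σ2 boundary: /rwpr/; trying suffixes from longest down, /pr/ is the first permitted one, so coda /rw/ | onset /pr/.
σ2/σ3 boundary: /fzpw/; trying suffixes from longest down, /pw/ is the first permitted one, so coda /fz/ | onset /pw/.
σ3/σ4 boundary: /dfd/ — longest licit onset from the right is /d/, leaving /df/ as coda.
Syllabification: rirw.prufz.pwadf.du.
Syllable 4 is /du/; it ends in its nucleus with no coda, so it is open.

open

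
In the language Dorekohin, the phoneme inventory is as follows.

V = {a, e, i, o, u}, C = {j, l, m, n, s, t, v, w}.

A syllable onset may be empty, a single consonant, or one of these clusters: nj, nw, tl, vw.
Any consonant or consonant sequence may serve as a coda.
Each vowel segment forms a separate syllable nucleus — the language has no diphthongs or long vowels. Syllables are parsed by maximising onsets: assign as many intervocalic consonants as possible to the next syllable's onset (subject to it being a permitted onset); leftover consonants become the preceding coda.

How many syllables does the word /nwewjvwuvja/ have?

3

Nuclei (vowels): e, u, a → 3 syllables.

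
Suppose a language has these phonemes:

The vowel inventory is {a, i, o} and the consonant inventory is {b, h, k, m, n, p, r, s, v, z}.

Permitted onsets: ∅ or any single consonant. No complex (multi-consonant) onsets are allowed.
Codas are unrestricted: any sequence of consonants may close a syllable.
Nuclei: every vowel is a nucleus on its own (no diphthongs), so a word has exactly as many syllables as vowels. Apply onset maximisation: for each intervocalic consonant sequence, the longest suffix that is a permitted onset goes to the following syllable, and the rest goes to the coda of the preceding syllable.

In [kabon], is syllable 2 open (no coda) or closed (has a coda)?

closed

Nuclei (vowels): a, o → 2 syllables.
V1 /a/ – V2 /o/: /b/ → onset of the next syllable (single consonants are always licit onsets).
Result: ka.bon.
Syllable 2 is /bon/ with coda /n/, so it is closed.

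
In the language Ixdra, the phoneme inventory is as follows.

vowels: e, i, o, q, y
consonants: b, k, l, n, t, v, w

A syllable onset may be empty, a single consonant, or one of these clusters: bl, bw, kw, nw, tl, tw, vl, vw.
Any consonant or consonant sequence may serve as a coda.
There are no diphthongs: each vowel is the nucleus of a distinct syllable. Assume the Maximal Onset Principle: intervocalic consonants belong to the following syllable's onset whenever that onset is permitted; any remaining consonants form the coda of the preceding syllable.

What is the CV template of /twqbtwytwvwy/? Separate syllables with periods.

CCVC.CCVCC.CCV

Nuclei (vowels): q, y, y → 3 syllables.
V1 /q/ – V2 /y/: /btw/ splits as /b/ + /tw/ (/tw/ is the longest suffix that is a licit onset).
V2 /y/ – V3 /y/: /twvw/ splits as /tw/ + /vw/ (/vw/ is the longest suffix that is a licit onset).
Putting it together: twqb.twytw.vwy.
Mapping each syllable to C/V: /twqb/ → CCVC, /twytw/ → CCVCC, /vwy/ → CCV.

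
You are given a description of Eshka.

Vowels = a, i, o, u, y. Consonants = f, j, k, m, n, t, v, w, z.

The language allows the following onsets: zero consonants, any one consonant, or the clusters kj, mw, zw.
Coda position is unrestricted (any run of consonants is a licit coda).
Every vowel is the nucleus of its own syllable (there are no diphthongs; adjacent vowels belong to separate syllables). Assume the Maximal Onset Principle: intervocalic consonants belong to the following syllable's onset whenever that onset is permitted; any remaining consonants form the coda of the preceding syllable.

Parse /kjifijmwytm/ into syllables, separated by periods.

The vowels are i, i, y — 3 nuclei, so 3 syllables.
V1 /i/ – V2 /i/: /f/ is a single consonant, so it becomes the next onset.
V2 /i/ – V3 /y/: /jmw/ splits as /j/ + /mw/ (/mw/ is the longest suffix that is a licit onset).

kji.fij.mwytm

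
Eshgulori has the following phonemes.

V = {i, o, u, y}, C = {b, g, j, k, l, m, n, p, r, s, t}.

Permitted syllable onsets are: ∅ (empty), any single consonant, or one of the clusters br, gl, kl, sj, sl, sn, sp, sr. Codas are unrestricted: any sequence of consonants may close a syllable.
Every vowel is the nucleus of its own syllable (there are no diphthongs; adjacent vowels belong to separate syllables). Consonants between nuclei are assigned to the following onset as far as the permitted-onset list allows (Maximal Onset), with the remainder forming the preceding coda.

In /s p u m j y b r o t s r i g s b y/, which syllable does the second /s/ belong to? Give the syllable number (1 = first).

Vowels present: u, y, o, i, y; each is a nucleus, giving 5 syllables.
Between /u/ (V1) and /y/ (V2): cluster /mj/ — the longest permitted-onset suffix is /j/; onset = /j/, preceding coda = /m/.
Between /y/ (V2) and /o/ (V3): /br/ — entire cluster is a permitted onset → onset /br/, coda ∅.
Between /o/ (V3) and /i/ (V4): /tsr/ splits as /t/ + /sr/ (/sr/ is the longest suffix that is a licit onset).
Between /i/ (V4) and /y/ (V5): /gsb/ splits as /gs/ + /b/ (/b/ is the longest suffix that is a licit onset).
Syllabification: spum.jy.brot.srigs.by.
The second /s/ is in the onset of syllable 4 (/srigs/).

4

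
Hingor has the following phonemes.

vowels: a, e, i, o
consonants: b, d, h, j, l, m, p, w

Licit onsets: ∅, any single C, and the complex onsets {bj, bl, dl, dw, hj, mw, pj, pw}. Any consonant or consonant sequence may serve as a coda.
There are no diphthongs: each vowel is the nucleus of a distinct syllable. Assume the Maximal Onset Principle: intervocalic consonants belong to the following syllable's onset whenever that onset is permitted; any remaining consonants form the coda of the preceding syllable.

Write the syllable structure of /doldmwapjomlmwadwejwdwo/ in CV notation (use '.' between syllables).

CVCC.CCV.CCVCC.CCV.CCVCC.CCV

Vowels present: o, a, o, a, e, o; each is a nucleus, giving 6 syllables.
V1 /o/ – V2 /a/: /ldmw/ — longest licit onset from the right is /mw/, leaving /ld/ as coda.
V2 /a/ – V3 /o/: cluster /pj/ — /pj/ is itself a permitted onset, so the whole cluster goes right; preceding coda = ∅.
V3 /o/ – V4 /a/: /mlmw/ splits as /ml/ + /mw/ (/mw/ is the longest suffix that is a licit onset).
V4 /a/ – V5 /e/: /dw/ is a licit onset in full, so it all attaches to the next syllable.
V5 /e/ – V6 /o/: /jwdw/ — longest licit onset from the right is /dw/, leaving /jw/ as coda.
Putting it together: dold.mwa.pjoml.mwa.dwejw.dwo.
Mapping each syllable to C/V: /dold/ → CVCC, /mwa/ → CCV, /pjoml/ → CCVCC, /mwa/ → CCV, /dwejw/ → CCVCC, /dwo/ → CCV.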